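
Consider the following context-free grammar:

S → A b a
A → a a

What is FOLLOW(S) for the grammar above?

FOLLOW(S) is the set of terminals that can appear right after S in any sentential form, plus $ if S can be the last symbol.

We compute FOLLOW(S) using the standard algorithm.
FOLLOW(S) starts with {$}.
FIRST(A) = {a}
FIRST(S) = {a}
FOLLOW(A) = {b}
FOLLOW(S) = {$}
Therefore, FOLLOW(S) = {$}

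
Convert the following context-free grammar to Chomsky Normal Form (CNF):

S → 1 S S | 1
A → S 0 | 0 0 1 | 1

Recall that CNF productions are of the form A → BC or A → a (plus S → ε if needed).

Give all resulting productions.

T1 → 1; S → 1; T0 → 0; A → 1; S → T1 X0; X0 → S S; A → S T0; A → T0 X1; X1 → T0 T1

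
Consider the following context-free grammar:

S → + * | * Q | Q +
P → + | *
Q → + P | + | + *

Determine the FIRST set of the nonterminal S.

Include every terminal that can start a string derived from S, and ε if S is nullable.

We compute FIRST(S) using the standard algorithm.
FIRST(P) = {*, +}
FIRST(Q) = {+}
FIRST(S) = {*, +}
Therefore, FIRST(S) = {*, +}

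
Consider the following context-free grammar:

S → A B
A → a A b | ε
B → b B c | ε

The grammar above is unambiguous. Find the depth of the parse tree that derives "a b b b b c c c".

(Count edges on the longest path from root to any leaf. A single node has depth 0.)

5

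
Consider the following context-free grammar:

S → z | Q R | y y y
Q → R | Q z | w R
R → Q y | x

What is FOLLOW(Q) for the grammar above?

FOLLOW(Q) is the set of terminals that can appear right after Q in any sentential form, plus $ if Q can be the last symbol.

We compute FOLLOW(Q) using the standard algorithm.
FOLLOW(S) starts with {$}.
FIRST(Q) = {w, x}
FIRST(R) = {w, x}
FIRST(S) = {w, x, y, z}
FOLLOW(Q) = {w, x, y, z}
FOLLOW(R) = {$, w, x, y, z}
FOLLOW(S) = {$}
Therefore, FOLLOW(Q) = {w, x, y, z}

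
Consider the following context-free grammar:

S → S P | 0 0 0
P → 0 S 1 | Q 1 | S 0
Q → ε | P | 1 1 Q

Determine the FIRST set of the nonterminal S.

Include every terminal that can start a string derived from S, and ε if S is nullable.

We compute FIRST(S) using the standard algorithm.
FIRST(P) = {0, 1}
FIRST(Q) = {0, 1, ε}
FIRST(S) = {0}
Therefore, FIRST(S) = {0}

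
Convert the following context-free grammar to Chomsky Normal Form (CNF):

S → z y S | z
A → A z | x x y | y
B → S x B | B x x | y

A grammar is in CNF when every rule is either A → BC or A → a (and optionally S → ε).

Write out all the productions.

TZ → z; TY → y; S → z; TX → x; A → y; B → y; S → TZ X0; X0 → TY S; A → A TZ; A → TX X1; X1 → TX TY; B → S X2; X2 → TX B; B → B X3; X3 → TX TX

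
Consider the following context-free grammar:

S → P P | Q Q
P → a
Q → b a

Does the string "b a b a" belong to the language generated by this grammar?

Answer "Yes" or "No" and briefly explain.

Yes - a valid derivation exists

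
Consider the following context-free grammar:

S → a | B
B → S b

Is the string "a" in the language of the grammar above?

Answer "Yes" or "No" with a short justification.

Yes - a valid derivation exists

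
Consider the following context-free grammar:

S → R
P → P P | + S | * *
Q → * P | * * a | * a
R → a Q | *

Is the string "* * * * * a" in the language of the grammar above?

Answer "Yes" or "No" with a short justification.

No - no valid derivation exists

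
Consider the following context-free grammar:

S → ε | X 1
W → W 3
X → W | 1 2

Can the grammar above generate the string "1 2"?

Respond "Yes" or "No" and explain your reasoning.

No - no valid derivation exists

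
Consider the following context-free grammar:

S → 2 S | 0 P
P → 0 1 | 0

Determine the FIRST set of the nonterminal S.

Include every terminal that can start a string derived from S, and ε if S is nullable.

We compute FIRST(S) using the standard algorithm.
FIRST(P) = {0}
FIRST(S) = {0, 2}
Therefore, FIRST(S) = {0, 2}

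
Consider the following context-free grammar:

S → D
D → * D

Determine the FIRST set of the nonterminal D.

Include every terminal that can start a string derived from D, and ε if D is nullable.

We compute FIRST(D) using the standard algorithm.
FIRST(D) = {*}
FIRST(S) = {*}
Therefore, FIRST(D) = {*}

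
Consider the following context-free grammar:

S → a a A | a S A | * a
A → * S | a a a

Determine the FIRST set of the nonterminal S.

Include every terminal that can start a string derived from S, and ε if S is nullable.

We compute FIRST(S) using the standard algorithm.
FIRST(A) = {*, a}
FIRST(S) = {*, a}
Therefore, FIRST(S) = {*, a}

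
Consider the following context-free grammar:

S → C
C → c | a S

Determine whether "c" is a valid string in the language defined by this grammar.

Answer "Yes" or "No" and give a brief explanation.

Yes - a valid derivation exists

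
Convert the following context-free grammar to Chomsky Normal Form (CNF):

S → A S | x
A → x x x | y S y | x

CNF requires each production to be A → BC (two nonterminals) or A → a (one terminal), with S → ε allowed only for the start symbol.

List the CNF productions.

S → x; TX → x; TY → y; A → x; S → A S; A → TX X0; X0 → TX TX; A → TY X1; X1 → S TY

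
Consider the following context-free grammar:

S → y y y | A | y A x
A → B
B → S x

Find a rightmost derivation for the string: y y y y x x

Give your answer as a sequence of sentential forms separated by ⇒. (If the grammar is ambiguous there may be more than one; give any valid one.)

S ⇒ y A x ⇒ y B x ⇒ y S x x ⇒ y y y y x x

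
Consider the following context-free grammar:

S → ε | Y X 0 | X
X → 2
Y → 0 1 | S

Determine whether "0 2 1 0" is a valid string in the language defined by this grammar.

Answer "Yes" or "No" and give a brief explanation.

No - no valid derivation exists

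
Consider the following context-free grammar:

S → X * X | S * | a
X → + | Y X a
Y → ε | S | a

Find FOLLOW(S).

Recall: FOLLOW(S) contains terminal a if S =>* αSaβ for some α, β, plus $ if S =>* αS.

We compute FOLLOW(S) using the standard algorithm.
FOLLOW(S) starts with {$}.
FIRST(S) = {+, a}
FIRST(X) = {+, a}
FIRST(Y) = {+, a, ε}
FOLLOW(S) = {$, *, +, a}
FOLLOW(X) = {$, *, +, a}
FOLLOW(Y) = {+, a}
Therefore, FOLLOW(S) = {$, *, +, a}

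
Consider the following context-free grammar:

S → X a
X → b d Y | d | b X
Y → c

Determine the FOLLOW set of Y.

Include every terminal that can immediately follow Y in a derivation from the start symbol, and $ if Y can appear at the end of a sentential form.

We compute FOLLOW(Y) using the standard algorithm.
FOLLOW(S) starts with {$}.
FIRST(S) = {b, d}
FIRST(X) = {b, d}
FIRST(Y) = {c}
FOLLOW(S) = {$}
FOLLOW(X) = {a}
FOLLOW(Y) = {a}
Therefore, FOLLOW(Y) = {a}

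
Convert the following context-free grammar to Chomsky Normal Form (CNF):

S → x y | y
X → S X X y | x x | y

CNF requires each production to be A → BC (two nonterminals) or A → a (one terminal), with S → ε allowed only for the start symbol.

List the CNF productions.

TX → x; TY → y; S → y; X → y; S → TX TY; X → S X0; X0 → X X1; X1 → X TY; X → TX TX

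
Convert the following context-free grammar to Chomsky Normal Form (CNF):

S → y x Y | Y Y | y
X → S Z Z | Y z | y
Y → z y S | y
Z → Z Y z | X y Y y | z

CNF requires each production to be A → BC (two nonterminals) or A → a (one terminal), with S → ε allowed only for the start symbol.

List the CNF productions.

TY → y; TX → x; S → y; TZ → z; X → y; Y → y; Z → z; S → TY X0; X0 → TX Y; S → Y Y; X → S X1; X1 → Z Z; X → Y TZ; Y → TZ X2; X2 → TY S; Z → Z X3; X3 → Y TZ; Z → X X4; X4 → TY X5; X5 → Y TY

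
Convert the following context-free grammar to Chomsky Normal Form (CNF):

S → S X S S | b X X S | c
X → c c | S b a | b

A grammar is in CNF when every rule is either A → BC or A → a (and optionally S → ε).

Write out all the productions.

TB → b; S → c; TC → c; TA → a; X → b; S → S X0; X0 → X X1; X1 → S S; S → TB X2; X2 → X X3; X3 → X S; X → TC TC; X → S X4; X4 → TB TA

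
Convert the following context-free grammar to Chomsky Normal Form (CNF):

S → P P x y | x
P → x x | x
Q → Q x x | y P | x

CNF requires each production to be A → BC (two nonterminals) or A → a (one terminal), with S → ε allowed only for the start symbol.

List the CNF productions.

TX → x; TY → y; S → x; P → x; Q → x; S → P X0; X0 → P X1; X1 → TX TY; P → TX TX; Q → Q X2; X2 → TX TX; Q → TY P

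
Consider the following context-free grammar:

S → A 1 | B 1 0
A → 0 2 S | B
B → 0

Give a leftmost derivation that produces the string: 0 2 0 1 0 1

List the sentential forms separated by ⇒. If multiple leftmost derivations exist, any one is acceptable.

S ⇒ A 1 ⇒ 0 2 S 1 ⇒ 0 2 B 1 0 1 ⇒ 0 2 0 1 0 1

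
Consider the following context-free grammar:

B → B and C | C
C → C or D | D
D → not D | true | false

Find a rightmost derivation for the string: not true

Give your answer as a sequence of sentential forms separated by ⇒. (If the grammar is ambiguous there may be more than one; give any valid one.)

B ⇒ C ⇒ D ⇒ not D ⇒ not true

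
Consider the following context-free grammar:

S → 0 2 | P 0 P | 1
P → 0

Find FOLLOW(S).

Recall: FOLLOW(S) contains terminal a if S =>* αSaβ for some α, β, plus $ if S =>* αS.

We compute FOLLOW(S) using the standard algorithm.
FOLLOW(S) starts with {$}.
FIRST(P) = {0}
FIRST(S) = {0, 1}
FOLLOW(P) = {$, 0}
FOLLOW(S) = {$}
Therefore, FOLLOW(S) = {$}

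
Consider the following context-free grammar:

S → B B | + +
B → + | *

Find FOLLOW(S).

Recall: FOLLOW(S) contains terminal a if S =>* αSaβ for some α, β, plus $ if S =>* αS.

We compute FOLLOW(S) using the standard algorithm.
FOLLOW(S) starts with {$}.
FIRST(B) = {*, +}
FIRST(S) = {*, +}
FOLLOW(B) = {$, *, +}
FOLLOW(S) = {$}
Therefore, FOLLOW(S) = {$}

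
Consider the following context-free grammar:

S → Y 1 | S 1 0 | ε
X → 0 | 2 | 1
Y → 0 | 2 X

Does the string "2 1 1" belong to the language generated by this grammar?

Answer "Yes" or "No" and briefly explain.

Yes - a valid derivation exists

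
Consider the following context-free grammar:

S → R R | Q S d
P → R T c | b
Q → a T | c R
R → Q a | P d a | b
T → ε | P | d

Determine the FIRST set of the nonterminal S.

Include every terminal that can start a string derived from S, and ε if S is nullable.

We compute FIRST(S) using the standard algorithm.
FIRST(P) = {a, b, c}
FIRST(Q) = {a, c}
FIRST(R) = {a, b, c}
FIRST(S) = {a, b, c}
FIRST(T) = {a, b, c, d, ε}
Therefore, FIRST(S) = {a, b, c}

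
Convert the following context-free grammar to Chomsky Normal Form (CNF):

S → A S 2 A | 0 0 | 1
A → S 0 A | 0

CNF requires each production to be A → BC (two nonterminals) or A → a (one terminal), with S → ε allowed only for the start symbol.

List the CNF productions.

T2 → 2; T0 → 0; S → 1; A → 0; S → A X0; X0 → S X1; X1 → T2 A; S → T0 T0; A → S X2; X2 → T0 A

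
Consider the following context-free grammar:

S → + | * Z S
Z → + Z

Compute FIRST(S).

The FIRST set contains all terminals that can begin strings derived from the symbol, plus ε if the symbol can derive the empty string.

We compute FIRST(S) using the standard algorithm.
FIRST(S) = {*, +}
FIRST(Z) = {+}
Therefore, FIRST(S) = {*, +}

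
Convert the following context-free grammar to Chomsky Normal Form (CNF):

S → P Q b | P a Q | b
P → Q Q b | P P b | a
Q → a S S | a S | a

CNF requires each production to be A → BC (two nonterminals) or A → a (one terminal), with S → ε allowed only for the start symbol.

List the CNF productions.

TB → b; TA → a; S → b; P → a; Q → a; S → P X0; X0 → Q TB; S → P X1; X1 → TA Q; P → Q X2; X2 → Q TB; P → P X3; X3 → P TB; Q → TA X4; X4 → S S; Q → TA S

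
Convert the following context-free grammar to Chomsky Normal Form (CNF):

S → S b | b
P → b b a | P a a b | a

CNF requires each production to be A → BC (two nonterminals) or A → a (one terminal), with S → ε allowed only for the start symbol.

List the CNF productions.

TB → b; S → b; TA → a; P → a; S → S TB; P → TB X0; X0 → TB TA; P → P X1; X1 → TA X2; X2 → TA TB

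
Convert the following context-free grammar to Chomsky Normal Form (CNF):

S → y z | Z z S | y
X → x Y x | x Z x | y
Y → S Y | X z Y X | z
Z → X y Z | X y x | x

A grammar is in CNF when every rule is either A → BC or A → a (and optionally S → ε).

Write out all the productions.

TY → y; TZ → z; S → y; TX → x; X → y; Y → z; Z → x; S → TY TZ; S → Z X0; X0 → TZ S; X → TX X1; X1 → Y TX; X → TX X2; X2 → Z TX; Y → S Y; Y → X X3; X3 → TZ X4; X4 → Y X; Z → X X5; X5 → TY Z; Z → X X6; X6 → TY TX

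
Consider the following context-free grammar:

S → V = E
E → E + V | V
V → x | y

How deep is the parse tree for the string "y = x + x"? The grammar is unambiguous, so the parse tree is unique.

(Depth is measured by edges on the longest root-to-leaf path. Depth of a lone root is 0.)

4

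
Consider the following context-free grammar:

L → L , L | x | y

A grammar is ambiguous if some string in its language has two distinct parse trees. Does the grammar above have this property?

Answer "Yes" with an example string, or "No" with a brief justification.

Yes - the string 'y , y , x , x' has two distinct parse trees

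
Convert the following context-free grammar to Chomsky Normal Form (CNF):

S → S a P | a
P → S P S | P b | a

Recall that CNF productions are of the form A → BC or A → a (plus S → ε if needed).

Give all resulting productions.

TA → a; S → a; TB → b; P → a; S → S X0; X0 → TA P; P → S X1; X1 → P S; P → P TB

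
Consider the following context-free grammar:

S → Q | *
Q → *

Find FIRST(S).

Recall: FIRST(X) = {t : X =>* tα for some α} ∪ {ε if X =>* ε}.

We compute FIRST(S) using the standard algorithm.
FIRST(Q) = {*}
FIRST(S) = {*}
Therefore, FIRST(S) = {*}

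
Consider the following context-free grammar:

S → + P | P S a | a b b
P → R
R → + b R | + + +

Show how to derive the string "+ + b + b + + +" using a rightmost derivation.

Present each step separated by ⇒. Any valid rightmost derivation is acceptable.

S ⇒ + P ⇒ + R ⇒ + + b R ⇒ + + b + b R ⇒ + + b + b + + +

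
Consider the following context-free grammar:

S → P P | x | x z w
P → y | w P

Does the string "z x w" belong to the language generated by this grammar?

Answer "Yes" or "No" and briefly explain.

No - no valid derivation exists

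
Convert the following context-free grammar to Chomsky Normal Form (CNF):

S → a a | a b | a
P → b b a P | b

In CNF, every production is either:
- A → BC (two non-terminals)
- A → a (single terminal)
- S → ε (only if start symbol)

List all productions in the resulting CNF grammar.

TA → a; TB → b; S → a; P → b; S → TA TA; S → TA TB; P → TB X0; X0 → TB X1; X1 → TA P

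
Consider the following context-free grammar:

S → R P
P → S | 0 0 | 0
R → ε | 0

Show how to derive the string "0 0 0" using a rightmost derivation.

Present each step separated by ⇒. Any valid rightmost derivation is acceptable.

S ⇒ R P ⇒ R 0 0 ⇒ 0 0 0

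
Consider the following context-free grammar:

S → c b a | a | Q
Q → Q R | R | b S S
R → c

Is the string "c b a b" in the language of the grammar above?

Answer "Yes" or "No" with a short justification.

No - no valid derivation exists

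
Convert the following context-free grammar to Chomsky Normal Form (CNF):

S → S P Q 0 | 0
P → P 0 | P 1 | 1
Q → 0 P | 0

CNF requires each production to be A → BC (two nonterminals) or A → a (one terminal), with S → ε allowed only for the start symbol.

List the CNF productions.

T0 → 0; S → 0; T1 → 1; P → 1; Q → 0; S → S X0; X0 → P X1; X1 → Q T0; P → P T0; P → P T1; Q → T0 P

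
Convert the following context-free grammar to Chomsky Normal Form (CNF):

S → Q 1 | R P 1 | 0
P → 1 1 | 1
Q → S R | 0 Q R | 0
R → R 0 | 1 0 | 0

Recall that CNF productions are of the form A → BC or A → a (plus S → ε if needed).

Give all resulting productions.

T1 → 1; S → 0; P → 1; T0 → 0; Q → 0; R → 0; S → Q T1; S → R X0; X0 → P T1; P → T1 T1; Q → S R; Q → T0 X1; X1 → Q R; R → R T0; R → T1 T0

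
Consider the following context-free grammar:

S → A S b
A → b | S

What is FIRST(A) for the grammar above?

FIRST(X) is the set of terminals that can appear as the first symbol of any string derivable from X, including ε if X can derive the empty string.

We compute FIRST(A) using the standard algorithm.
FIRST(A) = {b}
FIRST(S) = {b}
Therefore, FIRST(A) = {b}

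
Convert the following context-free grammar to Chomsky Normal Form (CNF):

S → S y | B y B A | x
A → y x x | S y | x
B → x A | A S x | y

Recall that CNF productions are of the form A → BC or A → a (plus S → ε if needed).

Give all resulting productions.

TY → y; S → x; TX → x; A → x; B → y; S → S TY; S → B X0; X0 → TY X1; X1 → B A; A → TY X2; X2 → TX TX; A → S TY; B → TX A; B → A X3; X3 → S TX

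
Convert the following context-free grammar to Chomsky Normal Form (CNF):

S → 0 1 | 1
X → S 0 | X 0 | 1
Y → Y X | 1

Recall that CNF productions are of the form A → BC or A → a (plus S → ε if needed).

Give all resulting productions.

T0 → 0; T1 → 1; S → 1; X → 1; Y → 1; S → T0 T1; X → S T0; X → X T0; Y → Y X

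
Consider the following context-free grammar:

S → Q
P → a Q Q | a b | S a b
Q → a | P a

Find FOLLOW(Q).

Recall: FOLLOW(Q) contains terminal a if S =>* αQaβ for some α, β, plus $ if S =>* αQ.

We compute FOLLOW(Q) using the standard algorithm.
FOLLOW(S) starts with {$}.
FIRST(P) = {a}
FIRST(Q) = {a}
FIRST(S) = {a}
FOLLOW(P) = {a}
FOLLOW(Q) = {$, a}
FOLLOW(S) = {$, a}
Therefore, FOLLOW(Q) = {$, a}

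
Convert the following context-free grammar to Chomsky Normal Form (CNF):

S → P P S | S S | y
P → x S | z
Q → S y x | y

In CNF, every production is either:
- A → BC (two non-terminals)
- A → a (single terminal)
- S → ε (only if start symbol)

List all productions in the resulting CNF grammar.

S → y; TX → x; P → z; TY → y; Q → y; S → P X0; X0 → P S; S → S S; P → TX S; Q → S X1; X1 → TY TX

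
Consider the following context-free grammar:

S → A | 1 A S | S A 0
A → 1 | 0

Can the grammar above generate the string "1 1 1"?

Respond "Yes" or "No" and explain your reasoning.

Yes - a valid derivation exists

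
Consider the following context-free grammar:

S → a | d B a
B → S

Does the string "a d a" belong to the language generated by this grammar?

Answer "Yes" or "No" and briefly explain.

No - no valid derivation exists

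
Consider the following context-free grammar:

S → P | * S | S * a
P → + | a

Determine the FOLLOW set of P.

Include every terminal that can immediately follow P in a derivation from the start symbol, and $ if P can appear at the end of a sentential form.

We compute FOLLOW(P) using the standard algorithm.
FOLLOW(S) starts with {$}.
FIRST(P) = {+, a}
FIRST(S) = {*, +, a}
FOLLOW(P) = {$, *}
FOLLOW(S) = {$, *}
Therefore, FOLLOW(P) = {$, *}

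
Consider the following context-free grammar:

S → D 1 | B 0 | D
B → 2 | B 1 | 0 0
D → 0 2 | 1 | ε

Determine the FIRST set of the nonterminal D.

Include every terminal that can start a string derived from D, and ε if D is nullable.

We compute FIRST(D) using the standard algorithm.
FIRST(B) = {0, 2}
FIRST(D) = {0, 1, ε}
FIRST(S) = {0, 1, 2, ε}
Therefore, FIRST(D) = {0, 1, ε}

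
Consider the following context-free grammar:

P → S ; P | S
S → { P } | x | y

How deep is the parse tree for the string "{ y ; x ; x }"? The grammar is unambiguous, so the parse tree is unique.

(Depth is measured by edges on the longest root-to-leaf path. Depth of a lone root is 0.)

6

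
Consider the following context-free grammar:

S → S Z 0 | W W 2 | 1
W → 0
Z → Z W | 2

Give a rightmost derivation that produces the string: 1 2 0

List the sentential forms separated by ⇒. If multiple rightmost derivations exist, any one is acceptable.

S ⇒ S Z 0 ⇒ S 2 0 ⇒ 1 2 0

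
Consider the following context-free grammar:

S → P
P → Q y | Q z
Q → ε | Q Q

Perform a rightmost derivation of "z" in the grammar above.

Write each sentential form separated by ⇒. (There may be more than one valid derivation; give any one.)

S ⇒ P ⇒ Q z ⇒ z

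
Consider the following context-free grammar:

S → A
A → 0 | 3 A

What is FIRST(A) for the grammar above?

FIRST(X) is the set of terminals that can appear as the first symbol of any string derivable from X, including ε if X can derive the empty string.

We compute FIRST(A) using the standard algorithm.
FIRST(A) = {0, 3}
FIRST(S) = {0, 3}
Therefore, FIRST(A) = {0, 3}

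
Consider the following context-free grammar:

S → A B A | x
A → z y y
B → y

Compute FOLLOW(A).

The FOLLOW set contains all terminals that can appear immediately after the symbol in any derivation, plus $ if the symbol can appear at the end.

We compute FOLLOW(A) using the standard algorithm.
FOLLOW(S) starts with {$}.
FIRST(A) = {z}
FIRST(B) = {y}
FIRST(S) = {x, z}
FOLLOW(A) = {$, y}
FOLLOW(B) = {z}
FOLLOW(S) = {$}
Therefore, FOLLOW(A) = {$, y}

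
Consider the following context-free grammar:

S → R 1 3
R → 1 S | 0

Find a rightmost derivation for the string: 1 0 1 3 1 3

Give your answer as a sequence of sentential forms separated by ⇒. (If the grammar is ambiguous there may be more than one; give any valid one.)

S ⇒ R 1 3 ⇒ 1 S 1 3 ⇒ 1 R 1 3 1 3 ⇒ 1 0 1 3 1 3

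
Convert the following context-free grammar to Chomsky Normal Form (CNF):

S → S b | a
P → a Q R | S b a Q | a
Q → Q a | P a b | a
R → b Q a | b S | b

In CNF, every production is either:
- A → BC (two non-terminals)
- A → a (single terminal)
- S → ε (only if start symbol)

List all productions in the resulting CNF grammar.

TB → b; S → a; TA → a; P → a; Q → a; R → b; S → S TB; P → TA X0; X0 → Q R; P → S X1; X1 → TB X2; X2 → TA Q; Q → Q TA; Q → P X3; X3 → TA TB; R → TB X4; X4 → Q TA; R → TB S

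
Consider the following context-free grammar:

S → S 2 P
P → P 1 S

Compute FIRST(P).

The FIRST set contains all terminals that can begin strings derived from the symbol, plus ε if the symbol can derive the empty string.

We compute FIRST(P) using the standard algorithm.
FIRST(P) = {}
FIRST(S) = {}
Therefore, FIRST(P) = {}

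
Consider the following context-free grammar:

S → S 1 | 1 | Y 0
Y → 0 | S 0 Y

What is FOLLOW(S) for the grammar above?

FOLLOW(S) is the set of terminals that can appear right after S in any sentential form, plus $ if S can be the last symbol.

We compute FOLLOW(S) using the standard algorithm.
FOLLOW(S) starts with {$}.
FIRST(S) = {0, 1}
FIRST(Y) = {0, 1}
FOLLOW(S) = {$, 0, 1}
FOLLOW(Y) = {0}
Therefore, FOLLOW(S) = {$, 0, 1}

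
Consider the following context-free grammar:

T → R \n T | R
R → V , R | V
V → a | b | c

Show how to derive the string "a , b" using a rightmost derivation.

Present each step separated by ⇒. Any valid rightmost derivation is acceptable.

T ⇒ R ⇒ V , R ⇒ V , V ⇒ V , b ⇒ a , b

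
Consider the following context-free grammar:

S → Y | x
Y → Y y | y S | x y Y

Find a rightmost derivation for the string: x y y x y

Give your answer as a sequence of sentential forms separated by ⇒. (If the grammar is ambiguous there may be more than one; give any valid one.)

S ⇒ Y ⇒ Y y ⇒ x y Y y ⇒ x y y S y ⇒ x y y x y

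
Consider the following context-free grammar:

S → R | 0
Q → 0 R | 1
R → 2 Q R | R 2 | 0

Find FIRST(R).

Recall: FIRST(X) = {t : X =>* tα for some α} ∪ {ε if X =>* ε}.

We compute FIRST(R) using the standard algorithm.
FIRST(Q) = {0, 1}
FIRST(R) = {0, 2}
FIRST(S) = {0, 2}
Therefore, FIRST(R) = {0, 2}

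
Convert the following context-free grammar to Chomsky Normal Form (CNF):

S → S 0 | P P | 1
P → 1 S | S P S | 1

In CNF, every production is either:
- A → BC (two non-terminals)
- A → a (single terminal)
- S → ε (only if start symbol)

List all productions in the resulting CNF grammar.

T0 → 0; S → 1; T1 → 1; P → 1; S → S T0; S → P P; P → T1 S; P → S X0; X0 → P S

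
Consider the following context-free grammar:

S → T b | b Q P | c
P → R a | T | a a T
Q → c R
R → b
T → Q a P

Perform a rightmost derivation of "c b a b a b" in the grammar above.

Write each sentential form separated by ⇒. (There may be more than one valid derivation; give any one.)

S ⇒ T b ⇒ Q a P b ⇒ Q a R a b ⇒ Q a b a b ⇒ c R a b a b ⇒ c b a b a b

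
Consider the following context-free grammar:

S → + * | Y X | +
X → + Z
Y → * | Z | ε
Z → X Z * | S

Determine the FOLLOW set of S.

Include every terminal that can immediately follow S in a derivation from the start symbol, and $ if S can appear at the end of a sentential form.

We compute FOLLOW(S) using the standard algorithm.
FOLLOW(S) starts with {$}.
FIRST(S) = {*, +}
FIRST(X) = {+}
FIRST(Y) = {*, +, ε}
FIRST(Z) = {*, +}
FOLLOW(S) = {$, *, +}
FOLLOW(X) = {$, *, +}
FOLLOW(Y) = {+}
FOLLOW(Z) = {$, *, +}
Therefore, FOLLOW(S) = {$, *, +}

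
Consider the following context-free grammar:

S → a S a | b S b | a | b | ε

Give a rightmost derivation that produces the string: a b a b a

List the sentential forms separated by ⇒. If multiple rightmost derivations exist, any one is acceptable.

S ⇒ a S a ⇒ a b S b a ⇒ a b a b a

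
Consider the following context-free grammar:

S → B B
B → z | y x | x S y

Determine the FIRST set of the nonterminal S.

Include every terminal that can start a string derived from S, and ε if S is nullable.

We compute FIRST(S) using the standard algorithm.
FIRST(B) = {x, y, z}
FIRST(S) = {x, y, z}
Therefore, FIRST(S) = {x, y, z}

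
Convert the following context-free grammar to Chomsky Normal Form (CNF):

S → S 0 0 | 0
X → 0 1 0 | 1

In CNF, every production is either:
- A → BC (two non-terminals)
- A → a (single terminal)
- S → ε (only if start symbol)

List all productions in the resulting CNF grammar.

T0 → 0; S → 0; T1 → 1; X → 1; S → S X0; X0 → T0 T0; X → T0 X1; X1 → T1 T0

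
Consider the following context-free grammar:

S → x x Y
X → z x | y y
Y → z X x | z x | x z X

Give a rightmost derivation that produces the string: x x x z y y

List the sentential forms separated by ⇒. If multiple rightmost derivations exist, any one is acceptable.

S ⇒ x x Y ⇒ x x x z X ⇒ x x x z y y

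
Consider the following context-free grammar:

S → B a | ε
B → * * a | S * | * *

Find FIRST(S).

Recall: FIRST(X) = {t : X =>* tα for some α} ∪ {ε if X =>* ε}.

We compute FIRST(S) using the standard algorithm.
FIRST(B) = {*}
FIRST(S) = {*, ε}
Therefore, FIRST(S) = {*, ε}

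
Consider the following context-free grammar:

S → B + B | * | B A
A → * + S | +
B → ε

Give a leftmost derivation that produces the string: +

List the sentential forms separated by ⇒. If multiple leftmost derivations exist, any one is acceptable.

S ⇒ B + B ⇒ + B ⇒ +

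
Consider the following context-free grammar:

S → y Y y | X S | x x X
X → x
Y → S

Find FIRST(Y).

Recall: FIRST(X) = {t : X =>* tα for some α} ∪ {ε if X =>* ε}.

We compute FIRST(Y) using the standard algorithm.
FIRST(S) = {x, y}
FIRST(X) = {x}
FIRST(Y) = {x, y}
Therefore, FIRST(Y) = {x, y}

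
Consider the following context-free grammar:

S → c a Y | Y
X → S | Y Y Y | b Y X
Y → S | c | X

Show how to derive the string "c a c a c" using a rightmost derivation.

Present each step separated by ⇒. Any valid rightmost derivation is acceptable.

S ⇒ c a Y ⇒ c a S ⇒ c a c a Y ⇒ c a c a c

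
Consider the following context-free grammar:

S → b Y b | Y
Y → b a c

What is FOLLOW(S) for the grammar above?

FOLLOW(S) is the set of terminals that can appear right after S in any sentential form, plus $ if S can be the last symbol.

We compute FOLLOW(S) using the standard algorithm.
FOLLOW(S) starts with {$}.
FIRST(S) = {b}
FIRST(Y) = {b}
FOLLOW(S) = {$}
FOLLOW(Y) = {$, b}
Therefore, FOLLOW(S) = {$}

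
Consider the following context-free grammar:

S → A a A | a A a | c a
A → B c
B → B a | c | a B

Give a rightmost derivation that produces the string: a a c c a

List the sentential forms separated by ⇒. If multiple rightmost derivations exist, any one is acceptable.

S ⇒ a A a ⇒ a B c a ⇒ a a B c a ⇒ a a c c a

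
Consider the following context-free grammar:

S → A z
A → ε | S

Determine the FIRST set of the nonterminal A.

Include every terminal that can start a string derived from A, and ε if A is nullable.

We compute FIRST(A) using the standard algorithm.
FIRST(A) = {z, ε}
FIRST(S) = {z}
Therefore, FIRST(A) = {z, ε}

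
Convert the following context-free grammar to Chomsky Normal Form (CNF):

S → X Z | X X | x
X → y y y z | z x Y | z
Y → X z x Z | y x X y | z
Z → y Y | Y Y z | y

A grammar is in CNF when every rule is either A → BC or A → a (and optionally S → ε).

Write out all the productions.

S → x; TY → y; TZ → z; TX → x; X → z; Y → z; Z → y; S → X Z; S → X X; X → TY X0; X0 → TY X1; X1 → TY TZ; X → TZ X2; X2 → TX Y; Y → X X3; X3 → TZ X4; X4 → TX Z; Y → TY X5; X5 → TX X6; X6 → X TY; Z → TY Y; Z → Y X7; X7 → Y TZ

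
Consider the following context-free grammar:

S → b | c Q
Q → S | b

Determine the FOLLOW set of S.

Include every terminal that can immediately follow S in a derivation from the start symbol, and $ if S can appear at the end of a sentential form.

We compute FOLLOW(S) using the standard algorithm.
FOLLOW(S) starts with {$}.
FIRST(Q) = {b, c}
FIRST(S) = {b, c}
FOLLOW(Q) = {$}
FOLLOW(S) = {$}
Therefore, FOLLOW(S) = {$}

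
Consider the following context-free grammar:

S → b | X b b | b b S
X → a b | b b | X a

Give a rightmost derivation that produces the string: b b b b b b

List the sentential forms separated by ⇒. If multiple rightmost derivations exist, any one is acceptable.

S ⇒ b b S ⇒ b b X b b ⇒ b b b b b b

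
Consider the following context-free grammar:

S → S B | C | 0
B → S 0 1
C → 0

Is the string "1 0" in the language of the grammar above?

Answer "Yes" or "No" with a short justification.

No - no valid derivation exists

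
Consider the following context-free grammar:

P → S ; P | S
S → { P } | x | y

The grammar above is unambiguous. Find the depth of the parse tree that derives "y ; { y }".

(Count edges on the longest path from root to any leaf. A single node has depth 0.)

5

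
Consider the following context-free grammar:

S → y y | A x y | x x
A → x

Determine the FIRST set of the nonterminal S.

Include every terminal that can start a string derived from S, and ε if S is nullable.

We compute FIRST(S) using the standard algorithm.
FIRST(A) = {x}
FIRST(S) = {x, y}
Therefore, FIRST(S) = {x, y}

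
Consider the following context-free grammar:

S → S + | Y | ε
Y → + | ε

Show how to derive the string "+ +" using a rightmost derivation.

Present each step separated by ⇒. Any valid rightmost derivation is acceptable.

S ⇒ S + ⇒ S + + ⇒ + +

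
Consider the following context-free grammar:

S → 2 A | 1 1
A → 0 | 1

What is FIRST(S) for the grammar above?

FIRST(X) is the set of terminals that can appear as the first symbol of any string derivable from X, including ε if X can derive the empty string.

We compute FIRST(S) using the standard algorithm.
FIRST(A) = {0, 1}
FIRST(S) = {1, 2}
Therefore, FIRST(S) = {1, 2}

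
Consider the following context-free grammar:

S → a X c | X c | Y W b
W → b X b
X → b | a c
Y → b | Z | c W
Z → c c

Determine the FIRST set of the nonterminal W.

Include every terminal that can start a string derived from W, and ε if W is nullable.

We compute FIRST(W) using the standard algorithm.
FIRST(S) = {a, b, c}
FIRST(W) = {b}
FIRST(X) = {a, b}
FIRST(Y) = {b, c}
FIRST(Z) = {c}
Therefore, FIRST(W) = {b}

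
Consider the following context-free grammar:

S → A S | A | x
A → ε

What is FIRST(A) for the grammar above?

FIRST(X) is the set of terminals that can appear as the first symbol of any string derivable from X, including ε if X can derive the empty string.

We compute FIRST(A) using the standard algorithm.
FIRST(A) = {ε}
FIRST(S) = {x, ε}
Therefore, FIRST(A) = {ε}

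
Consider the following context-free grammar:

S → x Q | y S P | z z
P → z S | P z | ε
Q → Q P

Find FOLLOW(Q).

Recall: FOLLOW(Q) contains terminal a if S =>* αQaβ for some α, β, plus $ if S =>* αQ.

We compute FOLLOW(Q) using the standard algorithm.
FOLLOW(S) starts with {$}.
FIRST(P) = {z, ε}
FIRST(Q) = {}
FIRST(S) = {x, y, z}
FOLLOW(P) = {$, z}
FOLLOW(Q) = {$, z}
FOLLOW(S) = {$, z}
Therefore, FOLLOW(Q) = {$, z}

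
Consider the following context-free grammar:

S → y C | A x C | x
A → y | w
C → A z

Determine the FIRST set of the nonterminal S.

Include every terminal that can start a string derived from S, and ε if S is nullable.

We compute FIRST(S) using the standard algorithm.
FIRST(A) = {w, y}
FIRST(C) = {w, y}
FIRST(S) = {w, x, y}
Therefore, FIRST(S) = {w, x, y}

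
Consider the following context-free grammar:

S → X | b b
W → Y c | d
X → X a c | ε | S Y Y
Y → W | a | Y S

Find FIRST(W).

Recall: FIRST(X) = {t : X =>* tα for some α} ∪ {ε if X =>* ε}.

We compute FIRST(W) using the standard algorithm.
FIRST(S) = {a, b, d, ε}
FIRST(W) = {a, d}
FIRST(X) = {a, b, d, ε}
FIRST(Y) = {a, d}
Therefore, FIRST(W) = {a, d}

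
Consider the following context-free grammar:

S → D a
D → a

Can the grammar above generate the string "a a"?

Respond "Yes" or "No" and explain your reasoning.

Yes - a valid derivation exists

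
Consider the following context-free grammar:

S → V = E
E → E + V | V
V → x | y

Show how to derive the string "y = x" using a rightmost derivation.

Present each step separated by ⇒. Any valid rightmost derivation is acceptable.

S ⇒ V = E ⇒ V = V ⇒ V = x ⇒ y = x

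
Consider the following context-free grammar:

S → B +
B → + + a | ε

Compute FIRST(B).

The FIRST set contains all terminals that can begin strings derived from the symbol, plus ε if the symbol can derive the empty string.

We compute FIRST(B) using the standard algorithm.
FIRST(B) = {+, ε}
FIRST(S) = {+}
Therefore, FIRST(B) = {+, ε}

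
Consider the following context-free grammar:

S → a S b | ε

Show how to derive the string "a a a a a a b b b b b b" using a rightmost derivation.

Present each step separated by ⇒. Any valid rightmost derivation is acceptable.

S ⇒ a S b ⇒ a a S b b ⇒ a a a S b b b ⇒ a a a a S b b b b ⇒ a a a a a S b b b b b ⇒ a a a a a a S b b b b b b ⇒ a a a a a a b b b b b b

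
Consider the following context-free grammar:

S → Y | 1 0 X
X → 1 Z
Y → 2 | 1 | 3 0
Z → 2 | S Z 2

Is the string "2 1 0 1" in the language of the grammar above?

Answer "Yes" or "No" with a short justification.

No - no valid derivation exists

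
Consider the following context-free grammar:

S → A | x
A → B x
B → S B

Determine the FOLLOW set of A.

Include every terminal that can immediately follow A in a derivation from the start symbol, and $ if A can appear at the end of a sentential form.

We compute FOLLOW(A) using the standard algorithm.
FOLLOW(S) starts with {$}.
FIRST(A) = {x}
FIRST(B) = {x}
FIRST(S) = {x}
FOLLOW(A) = {$, x}
FOLLOW(B) = {x}
FOLLOW(S) = {$, x}
Therefore, FOLLOW(A) = {$, x}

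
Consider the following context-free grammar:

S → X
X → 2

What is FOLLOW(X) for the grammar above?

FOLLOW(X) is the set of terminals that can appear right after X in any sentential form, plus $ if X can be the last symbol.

We compute FOLLOW(X) using the standard algorithm.
FOLLOW(S) starts with {$}.
FIRST(S) = {2}
FIRST(X) = {2}
FOLLOW(S) = {$}
FOLLOW(X) = {$}
Therefore, FOLLOW(X) = {$}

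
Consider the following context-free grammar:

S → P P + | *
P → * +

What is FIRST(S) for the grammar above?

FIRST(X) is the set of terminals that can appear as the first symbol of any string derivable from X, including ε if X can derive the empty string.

We compute FIRST(S) using the standard algorithm.
FIRST(P) = {*}
FIRST(S) = {*}
Therefore, FIRST(S) = {*}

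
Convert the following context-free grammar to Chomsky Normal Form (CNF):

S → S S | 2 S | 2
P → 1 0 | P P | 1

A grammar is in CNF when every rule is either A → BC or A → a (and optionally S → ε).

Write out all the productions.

T2 → 2; S → 2; T1 → 1; T0 → 0; P → 1; S → S S; S → T2 S; P → T1 T0; P → P P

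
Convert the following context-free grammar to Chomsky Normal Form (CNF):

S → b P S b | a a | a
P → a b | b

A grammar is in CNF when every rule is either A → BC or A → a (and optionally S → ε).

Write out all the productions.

TB → b; TA → a; S → a; P → b; S → TB X0; X0 → P X1; X1 → S TB; S → TA TA; P → TA TB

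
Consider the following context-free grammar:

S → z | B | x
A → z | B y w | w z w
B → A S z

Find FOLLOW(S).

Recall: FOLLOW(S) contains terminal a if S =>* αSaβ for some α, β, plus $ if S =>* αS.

We compute FOLLOW(S) using the standard algorithm.
FOLLOW(S) starts with {$}.
FIRST(A) = {w, z}
FIRST(B) = {w, z}
FIRST(S) = {w, x, z}
FOLLOW(A) = {w, x, z}
FOLLOW(B) = {$, y, z}
FOLLOW(S) = {$, z}
Therefore, FOLLOW(S) = {$, z}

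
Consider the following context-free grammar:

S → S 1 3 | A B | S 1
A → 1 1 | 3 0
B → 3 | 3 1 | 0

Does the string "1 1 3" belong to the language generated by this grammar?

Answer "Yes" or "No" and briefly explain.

Yes - a valid derivation exists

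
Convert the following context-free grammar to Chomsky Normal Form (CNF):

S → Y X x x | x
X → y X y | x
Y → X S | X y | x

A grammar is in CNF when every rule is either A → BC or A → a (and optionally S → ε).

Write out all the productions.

TX → x; S → x; TY → y; X → x; Y → x; S → Y X0; X0 → X X1; X1 → TX TX; X → TY X2; X2 → X TY; Y → X S; Y → X TY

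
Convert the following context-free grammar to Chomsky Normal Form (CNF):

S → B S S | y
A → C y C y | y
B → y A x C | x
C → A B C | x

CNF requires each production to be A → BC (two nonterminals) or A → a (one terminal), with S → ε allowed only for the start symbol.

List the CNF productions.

S → y; TY → y; A → y; TX → x; B → x; C → x; S → B X0; X0 → S S; A → C X1; X1 → TY X2; X2 → C TY; B → TY X3; X3 → A X4; X4 → TX C; C → A X5; X5 → B C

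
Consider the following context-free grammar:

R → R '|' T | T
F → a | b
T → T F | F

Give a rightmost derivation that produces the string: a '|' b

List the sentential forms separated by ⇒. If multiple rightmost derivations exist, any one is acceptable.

R ⇒ R '|' T ⇒ R '|' F ⇒ R '|' b ⇒ T '|' b ⇒ F '|' b ⇒ a '|' b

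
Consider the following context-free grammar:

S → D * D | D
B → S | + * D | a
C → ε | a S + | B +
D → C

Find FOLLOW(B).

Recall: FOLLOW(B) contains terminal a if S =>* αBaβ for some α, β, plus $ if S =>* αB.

We compute FOLLOW(B) using the standard algorithm.
FOLLOW(S) starts with {$}.
FIRST(B) = {*, +, a, ε}
FIRST(C) = {*, +, a, ε}
FIRST(D) = {*, +, a, ε}
FIRST(S) = {*, +, a, ε}
FOLLOW(B) = {+}
FOLLOW(C) = {$, *, +}
FOLLOW(D) = {$, *, +}
FOLLOW(S) = {$, +}
Therefore, FOLLOW(B) = {+}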